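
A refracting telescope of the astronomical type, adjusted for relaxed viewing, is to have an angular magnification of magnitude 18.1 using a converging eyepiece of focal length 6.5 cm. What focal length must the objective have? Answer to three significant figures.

|M| = f_obj/|f_eye|, so f_obj = |M| x |f_eye| = 18.1 x 6.5 = 117.650 cm.

118 cm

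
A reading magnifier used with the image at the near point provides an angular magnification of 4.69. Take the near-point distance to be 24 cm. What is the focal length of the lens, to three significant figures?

For the image at the near point, M = 1 + D/f.
f = D/(M - 1) = 24/(4.69 - 1) = 6.504 cm.

6.50 cm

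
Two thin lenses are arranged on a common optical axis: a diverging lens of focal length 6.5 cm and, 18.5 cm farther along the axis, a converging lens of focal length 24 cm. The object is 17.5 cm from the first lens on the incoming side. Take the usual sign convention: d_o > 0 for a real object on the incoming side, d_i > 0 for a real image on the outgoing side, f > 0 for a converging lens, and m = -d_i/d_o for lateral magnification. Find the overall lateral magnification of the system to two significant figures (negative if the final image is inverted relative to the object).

8.5

Lens 1: 1/d_i1 = 1/f_1 - 1/d_o1 = 1/(-6.5) - 1/17.5 = -0.21099 cm^-1, so d_i1 = -4.740 cm.
m_1 = -(-4.740)/17.5 = 0.2708.
With d_i1 < 0 the first image is virtual and lies on the object side; the object distance for lens 2 is d_o2 = 18.5 - (-4.740) = 23.240 cm.
Lens 2: 1/d_i2 = 1/f_2 - 1/d_o2 = 1/24 - 1/(23.240) = -0.00136 cm^-1, so d_i2 = -733.479 cm.
m_2 = -(-733.479)/(23.240) = 31.5616.
Overall magnification: m = m_1 m_2 = 8.5479.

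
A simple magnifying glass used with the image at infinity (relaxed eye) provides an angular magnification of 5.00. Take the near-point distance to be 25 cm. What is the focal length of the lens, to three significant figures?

5.00 cm

For the image at infinity, M = D/f.
f = D/M = 25/5.0 = 5.000 cm.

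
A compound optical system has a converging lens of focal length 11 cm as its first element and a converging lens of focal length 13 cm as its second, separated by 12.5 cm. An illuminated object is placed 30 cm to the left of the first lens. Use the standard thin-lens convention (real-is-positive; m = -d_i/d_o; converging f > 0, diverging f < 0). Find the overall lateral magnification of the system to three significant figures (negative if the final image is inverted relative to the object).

Applying the thin-lens equation to the first lens, 1/11 = 1/30 + 1/d_i1, which gives d_i1 = 17.368 cm.
Its lateral magnification is m_1 = -d_i1/d_o1 = -(17.368)/30 = -0.5789.
Since 17.368 cm > 12.5 cm, the first image lies past the second lens and serves as a virtual object: d_o2 = L - d_i1 = -4.868 cm.
Applying the thin-lens equation again with f_2 = 13 cm and d_o2 = -4.868 cm gives d_i2 = 3.542 cm.
m_2 = -(3.542)/(-4.868) = 0.7275.
Overall magnification: m = m_1 m_2 = -0.4212.

-0.421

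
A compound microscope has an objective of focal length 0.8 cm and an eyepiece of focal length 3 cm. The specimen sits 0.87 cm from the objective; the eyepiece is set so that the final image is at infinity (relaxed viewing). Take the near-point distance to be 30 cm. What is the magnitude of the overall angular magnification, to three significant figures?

Objective: 1/d_i = 1/f_obj - 1/d_o = 1/0.8 - 1/0.87 = 0.10057 cm^-1, so d_i = 9.943 cm.
m_obj = -d_i/d_o = -9.943/0.87 = -11.429.
Eyepiece angular magnification (image at infinity): M_eye = D/f_e = 30/3 = 10.000.
Overall M = m_obj x M_eye = (-11.429)(10.000) = -114.29.
|M| = 114.29.

114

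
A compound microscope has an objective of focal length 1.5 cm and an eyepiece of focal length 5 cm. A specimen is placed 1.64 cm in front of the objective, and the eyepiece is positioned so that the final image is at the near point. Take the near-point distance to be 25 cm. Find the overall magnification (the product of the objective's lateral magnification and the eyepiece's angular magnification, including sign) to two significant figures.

-64

Objective: 1/d_i = 1/f_obj - 1/d_o = 1/1.5 - 1/1.64 = 0.05691 cm^-1, so d_i = 17.571 cm.
m_obj = -d_i/d_o = -17.571/1.64 = -10.714.
Eyepiece angular magnification (image at near point): M_eye = 1 + D/f_e = 1 + 25/5 = 6.000.
Overall M = m_obj x M_eye = (-10.714)(6.000) = -64.29.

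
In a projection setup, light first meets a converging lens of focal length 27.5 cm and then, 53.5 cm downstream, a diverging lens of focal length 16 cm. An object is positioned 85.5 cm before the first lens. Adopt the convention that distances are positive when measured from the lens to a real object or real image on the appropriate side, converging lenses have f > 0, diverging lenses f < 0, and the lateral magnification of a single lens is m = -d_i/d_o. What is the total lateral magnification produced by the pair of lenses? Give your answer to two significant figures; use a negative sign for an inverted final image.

Lens 1: 1/d_i1 = 1/f_1 - 1/d_o1 = 1/27.5 - 1/85.5 = 0.02467 cm^-1, so d_i1 = 40.539 cm.
m_1 = -(40.539)/85.5 = -0.4741.
Object distance for lens 2: d_o2 = 53.5 - 40.539 = 12.961 cm.
Lens 2: 1/d_i2 = 1/f_2 - 1/d_o2 = 1/(-16) - 1/(12.961) = -0.13965 cm^-1, so d_i2 = -7.161 cm.
m_2 = -(-7.161)/(12.961) = 0.5525.
Overall magnification: m = m_1 m_2 = -0.2619.

-0.26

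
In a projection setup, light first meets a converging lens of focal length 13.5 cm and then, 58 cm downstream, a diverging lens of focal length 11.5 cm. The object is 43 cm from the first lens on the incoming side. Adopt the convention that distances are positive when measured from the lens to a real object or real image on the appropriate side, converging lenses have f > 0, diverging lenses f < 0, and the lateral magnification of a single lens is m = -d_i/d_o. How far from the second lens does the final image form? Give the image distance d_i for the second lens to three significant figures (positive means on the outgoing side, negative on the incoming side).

Applying the thin-lens equation to the first lens, 1/13.5 = 1/43 + 1/d_i1, which gives d_i1 = 19.678 cm.
That image sits 38.322 cm in front of the second lens, so d_o2 = 38.322 cm.
Applying the thin-lens equation again with f_2 = -11.5 cm and d_o2 = 38.322 cm gives d_i2 = -8.846 cm.

-8.85 cm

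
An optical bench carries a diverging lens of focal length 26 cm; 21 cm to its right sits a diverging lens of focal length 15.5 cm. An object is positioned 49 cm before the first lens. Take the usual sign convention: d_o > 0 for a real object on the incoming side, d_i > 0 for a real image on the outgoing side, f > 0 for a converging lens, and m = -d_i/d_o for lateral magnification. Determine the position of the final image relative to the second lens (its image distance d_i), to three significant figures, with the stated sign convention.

-11.0 cm

First lens: d_i1 = 1/(1/(-26) - 1/49) = -16.987 cm.
The intermediate image is virtual, 16.987 cm to the left of lens 1, so d_o2 = L - d_i1 = 21 - (-16.987) = 37.987 cm.
Second lens: d_i2 = 1/(1/(-15.5) - 1/(37.987)) = -11.008 cm.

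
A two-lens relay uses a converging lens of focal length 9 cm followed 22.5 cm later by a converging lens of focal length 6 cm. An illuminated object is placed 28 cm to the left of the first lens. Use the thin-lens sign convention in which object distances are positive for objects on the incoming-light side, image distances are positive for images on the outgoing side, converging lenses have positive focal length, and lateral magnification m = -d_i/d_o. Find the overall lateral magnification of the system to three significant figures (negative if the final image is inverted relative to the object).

0.878

Applying the thin-lens equation to the first lens, 1/9 = 1/28 + 1/d_i1, which gives d_i1 = 13.263 cm.
Its lateral magnification is m_1 = -d_i1/d_o1 = -(13.263)/28 = -0.4737.
That image sits 9.237 cm in front of the second lens, so d_o2 = 9.237 cm.
Applying the thin-lens equation again with f_2 = 6 cm and d_o2 = 9.237 cm gives d_i2 = 17.122 cm.
m_2 = -(17.122)/(9.237) = -1.8537.
Overall magnification: m = m_1 m_2 = 0.8780.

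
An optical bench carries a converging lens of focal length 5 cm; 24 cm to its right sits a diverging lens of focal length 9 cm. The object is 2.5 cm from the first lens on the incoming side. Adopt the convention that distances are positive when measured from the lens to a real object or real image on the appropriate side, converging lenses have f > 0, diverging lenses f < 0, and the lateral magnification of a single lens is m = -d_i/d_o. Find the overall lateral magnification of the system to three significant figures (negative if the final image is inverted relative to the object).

First lens: d_i1 = 1/(1/5 - 1/2.5) = -5.000 cm.
m_1 = -(-5.000)/2.5 = 2.0000.
The intermediate image is virtual, 5.000 cm to the left of lens 1, so d_o2 = L - d_i1 = 24 - (-5.000) = 29.000 cm.
Second lens: d_i2 = 1/(1/(-9) - 1/(29.000)) = -6.868 cm.
m_2 = -(-6.868)/(29.000) = 0.2368.
Overall magnification: m = m_1 m_2 = 0.4737.

0.474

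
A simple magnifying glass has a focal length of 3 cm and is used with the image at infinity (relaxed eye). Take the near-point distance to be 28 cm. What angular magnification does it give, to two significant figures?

M = D/f = 28/3 = 9.333.

9.3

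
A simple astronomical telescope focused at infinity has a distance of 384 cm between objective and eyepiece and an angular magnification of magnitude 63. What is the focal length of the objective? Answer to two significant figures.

380 cm

In normal adjustment the tube length equals f_obj + f_eye and |M| = f_obj/f_eye.
So f_obj = 63 f_eye and 63 f_eye + f_eye = 384 cm, giving f_eye = 384/64 = 6.000 cm and f_obj = 378.000 cm.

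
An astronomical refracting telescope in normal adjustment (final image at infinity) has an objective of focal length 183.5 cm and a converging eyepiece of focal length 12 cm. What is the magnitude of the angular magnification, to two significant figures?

|M| = f_obj/|f_eye| = 183.5/12 = 15.292.

15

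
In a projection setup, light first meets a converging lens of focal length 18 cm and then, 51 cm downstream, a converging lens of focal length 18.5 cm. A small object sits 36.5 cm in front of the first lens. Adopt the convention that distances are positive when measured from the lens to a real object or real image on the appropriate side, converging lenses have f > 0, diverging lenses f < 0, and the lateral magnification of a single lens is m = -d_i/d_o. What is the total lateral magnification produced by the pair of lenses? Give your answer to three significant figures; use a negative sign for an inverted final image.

Applying the thin-lens equation to the first lens, 1/18 = 1/36.5 + 1/d_i1, which gives d_i1 = 35.514 cm.
Its lateral magnification is m_1 = -d_i1/d_o1 = -(35.514)/36.5 = -0.9730.
That image sits 15.486 cm in front of the second lens, so d_o2 = 15.486 cm.
Applying the thin-lens equation again with f_2 = 18.5 cm and d_o2 = 15.486 cm gives d_i2 = -95.072 cm.
m_2 = -(-95.072)/(15.486) = 6.1390.
Overall magnification: m = m_1 m_2 = -5.9731.

-5.97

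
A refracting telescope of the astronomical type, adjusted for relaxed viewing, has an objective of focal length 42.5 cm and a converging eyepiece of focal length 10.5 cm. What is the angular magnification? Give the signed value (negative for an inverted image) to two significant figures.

-4.0

M = -f_obj/f_eye = -42.5/(10.5) = -4.048.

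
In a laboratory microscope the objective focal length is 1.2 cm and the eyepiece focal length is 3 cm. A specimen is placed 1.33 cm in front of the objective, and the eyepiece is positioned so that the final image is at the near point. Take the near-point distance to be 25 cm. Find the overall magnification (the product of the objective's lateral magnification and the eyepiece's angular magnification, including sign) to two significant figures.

Objective: 1/d_i = 1/f_obj - 1/d_o = 1/1.2 - 1/1.33 = 0.08145 cm^-1, so d_i = 12.277 cm.
m_obj = -d_i/d_o = -12.277/1.33 = -9.231.
Eyepiece angular magnification (image at near point): M_eye = 1 + D/f_e = 1 + 25/3 = 9.333.
Overall M = m_obj x M_eye = (-9.231)(9.333) = -86.15.

-86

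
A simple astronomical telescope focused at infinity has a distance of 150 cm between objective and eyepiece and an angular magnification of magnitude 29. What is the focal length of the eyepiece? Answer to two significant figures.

5.0 cm

In normal adjustment the tube length equals f_obj + f_eye and |M| = f_obj/f_eye.
So f_obj = 29 f_eye and 29 f_eye + f_eye = 150 cm, giving f_eye = 150/30 = 5.000 cm and f_obj = 145.000 cm.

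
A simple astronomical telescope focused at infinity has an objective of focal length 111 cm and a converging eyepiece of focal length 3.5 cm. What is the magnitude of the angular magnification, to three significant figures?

31.7

|M| = f_obj/|f_eye| = 111/3.5 = 31.714.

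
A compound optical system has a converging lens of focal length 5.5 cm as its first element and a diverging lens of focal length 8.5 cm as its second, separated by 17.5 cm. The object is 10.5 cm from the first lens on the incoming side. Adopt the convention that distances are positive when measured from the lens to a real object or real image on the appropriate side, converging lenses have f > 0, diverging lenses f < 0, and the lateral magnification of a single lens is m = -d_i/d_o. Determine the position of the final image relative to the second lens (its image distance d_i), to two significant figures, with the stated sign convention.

Lens 1: 1/d_i1 = 1/f_1 - 1/d_o1 = 1/5.5 - 1/10.5 = 0.08658 cm^-1, so d_i1 = 11.550 cm.
The intermediate image is 11.550 cm to the right of lens 1, so d_o2 = L - d_i1 = 17.5 - 11.550 = 5.950 cm.
Lens 2: 1/d_i2 = 1/f_2 - 1/d_o2 = 1/(-8.5) - 1/(5.950) = -0.28571 cm^-1, so d_i2 = -3.500 cm.

-3.5 cm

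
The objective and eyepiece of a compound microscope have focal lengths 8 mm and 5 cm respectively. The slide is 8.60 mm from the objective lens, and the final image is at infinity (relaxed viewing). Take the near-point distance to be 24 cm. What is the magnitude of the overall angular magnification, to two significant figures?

64

Convert to cm: f_obj = 8 mm = 0.8 cm; d_o = 8.60 mm = 0.86 cm.
Objective: 1/d_i = 1/f_obj - 1/d_o = 1/0.8 - 1/0.86 = 0.08721 cm^-1, so d_i = 11.467 cm.
m_obj = -d_i/d_o = -11.467/0.86 = -13.333.
Eyepiece angular magnification (image at infinity): M_eye = D/f_e = 24/5 = 4.800.
Overall M = m_obj x M_eye = (-13.333)(4.800) = -64.00.
|M| = 64.00.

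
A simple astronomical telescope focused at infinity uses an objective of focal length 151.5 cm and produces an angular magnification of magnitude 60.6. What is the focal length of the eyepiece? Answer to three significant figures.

2.50 cm

|M| = f_obj/f_eye, so f_eye = f_obj/|M| = 151.5/60.6 = 2.500 cm.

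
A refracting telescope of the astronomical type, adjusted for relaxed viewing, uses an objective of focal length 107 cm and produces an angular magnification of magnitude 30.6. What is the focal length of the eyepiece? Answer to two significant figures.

3.5 cm

|M| = f_obj/f_eye, so f_eye = f_obj/|M| = 107/30.6 = 3.497 cm.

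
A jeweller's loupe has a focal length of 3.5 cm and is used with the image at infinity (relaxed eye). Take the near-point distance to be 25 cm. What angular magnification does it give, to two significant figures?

M = D/f = 25/3.5 = 7.143.

7.1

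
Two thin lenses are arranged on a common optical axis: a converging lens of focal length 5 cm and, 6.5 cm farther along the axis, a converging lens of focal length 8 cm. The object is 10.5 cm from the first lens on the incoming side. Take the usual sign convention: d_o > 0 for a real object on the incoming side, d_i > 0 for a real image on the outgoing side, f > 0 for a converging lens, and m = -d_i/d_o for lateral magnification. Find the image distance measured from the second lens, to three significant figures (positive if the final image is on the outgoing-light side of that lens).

2.21 cm

Applying the thin-lens equation to the first lens, 1/5 = 1/10.5 + 1/d_i1, which gives d_i1 = 9.545 cm.
Since 9.545 cm > 6.5 cm, the first image lies past the second lens and serves as a virtual object: d_o2 = L - d_i1 = -3.045 cm.
Applying the thin-lens equation again with f_2 = 8 cm and d_o2 = -3.045 cm gives d_i2 = 2.206 cm.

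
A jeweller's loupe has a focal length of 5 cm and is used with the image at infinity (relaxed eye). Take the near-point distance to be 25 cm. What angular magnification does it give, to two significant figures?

M = D/f = 25/5 = 5.000.

5.0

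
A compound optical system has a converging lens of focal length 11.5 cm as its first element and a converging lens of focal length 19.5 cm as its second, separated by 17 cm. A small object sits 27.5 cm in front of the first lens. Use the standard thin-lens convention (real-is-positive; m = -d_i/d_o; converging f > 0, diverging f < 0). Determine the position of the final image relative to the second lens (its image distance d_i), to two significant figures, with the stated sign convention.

2.4 cm

Applying the thin-lens equation to the first lens, 1/11.5 = 1/27.5 + 1/d_i1, which gives d_i1 = 19.766 cm.
This image would form 19.766 cm past lens 1, i.e. 2.766 cm beyond lens 2, so it is a virtual object for lens 2: d_o2 = 17 - 19.766 = -2.766 cm.
Applying the thin-lens equation again with f_2 = 19.5 cm and d_o2 = -2.766 cm gives d_i2 = 2.422 cm.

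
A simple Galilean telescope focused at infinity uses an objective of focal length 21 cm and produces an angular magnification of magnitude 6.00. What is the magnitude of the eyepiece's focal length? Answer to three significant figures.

3.50 cm

|M| = f_obj/|f_eye|, so |f_eye| = f_obj/|M| = 21/6.0 = 3.500 cm.
(The eyepiece is diverging, so its signed focal length is -3.500 cm.)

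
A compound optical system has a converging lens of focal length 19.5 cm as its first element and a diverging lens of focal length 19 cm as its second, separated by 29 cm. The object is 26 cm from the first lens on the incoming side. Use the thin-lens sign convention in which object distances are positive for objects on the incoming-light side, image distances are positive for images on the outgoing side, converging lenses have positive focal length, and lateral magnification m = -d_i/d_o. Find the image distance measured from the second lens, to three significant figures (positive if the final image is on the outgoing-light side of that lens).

-31.0 cm

First lens: d_i1 = 1/(1/19.5 - 1/26) = 78.000 cm.
This image would form 78.000 cm past lens 1, i.e. 49.000 cm beyond lens 2, so it is a virtual object for lens 2: d_o2 = 29 - 78.000 = -49.000 cm.
Second lens: d_i2 = 1/(1/(-19) - 1/(-49.000)) = -31.033 cm.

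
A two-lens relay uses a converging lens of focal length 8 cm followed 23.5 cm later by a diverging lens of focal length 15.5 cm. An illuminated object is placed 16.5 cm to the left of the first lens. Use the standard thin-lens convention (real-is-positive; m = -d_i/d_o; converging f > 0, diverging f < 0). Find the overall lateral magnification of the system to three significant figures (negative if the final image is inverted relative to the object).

-0.622

Lens 1: 1/d_i1 = 1/f_1 - 1/d_o1 = 1/8 - 1/16.5 = 0.06439 cm^-1, so d_i1 = 15.529 cm.
m_1 = -(15.529)/16.5 = -0.9412.
The intermediate image is 15.529 cm to the right of lens 1, so d_o2 = L - d_i1 = 23.5 - 15.529 = 7.971 cm.
Lens 2: 1/d_i2 = 1/f_2 - 1/d_o2 = 1/(-15.5) - 1/(7.971) = -0.18998 cm^-1, so d_i2 = -5.264 cm.
m_2 = -(-5.264)/(7.971) = 0.6604.
Total m = m_1 x m_2 = (-0.9412)(0.6604) = -0.6216.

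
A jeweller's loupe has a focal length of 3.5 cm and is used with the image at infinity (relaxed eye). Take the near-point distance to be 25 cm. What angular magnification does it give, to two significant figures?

7.1

M = D/f = 25/3.5 = 7.143.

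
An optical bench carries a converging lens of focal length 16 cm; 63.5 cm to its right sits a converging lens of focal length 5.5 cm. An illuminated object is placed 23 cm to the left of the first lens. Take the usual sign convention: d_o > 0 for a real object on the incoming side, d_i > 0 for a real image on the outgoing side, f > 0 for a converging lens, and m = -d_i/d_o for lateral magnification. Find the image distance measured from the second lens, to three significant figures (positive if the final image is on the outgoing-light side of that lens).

Lens 1: 1/d_i1 = 1/f_1 - 1/d_o1 = 1/16 - 1/23 = 0.01902 cm^-1, so d_i1 = 52.571 cm.
The intermediate image is 52.571 cm to the right of lens 1, so d_o2 = L - d_i1 = 63.5 - 52.571 = 10.929 cm.
Lens 2: 1/d_i2 = 1/f_2 - 1/d_o2 = 1/5.5 - 1/(10.929) = 0.09031 cm^-1, so d_i2 = 11.072 cm.

11.1 cm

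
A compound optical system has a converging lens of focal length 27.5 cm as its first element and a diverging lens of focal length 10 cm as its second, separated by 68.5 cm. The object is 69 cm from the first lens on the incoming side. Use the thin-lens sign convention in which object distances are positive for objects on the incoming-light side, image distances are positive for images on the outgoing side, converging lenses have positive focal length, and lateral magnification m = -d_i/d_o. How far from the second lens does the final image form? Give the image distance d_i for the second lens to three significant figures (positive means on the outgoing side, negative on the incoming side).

First lens: d_i1 = 1/(1/27.5 - 1/69) = 45.723 cm.
That image sits 22.777 cm in front of the second lens, so d_o2 = 22.777 cm.
Second lens: d_i2 = 1/(1/(-10) - 1/(22.777)) = -6.949 cm.

-6.95 cm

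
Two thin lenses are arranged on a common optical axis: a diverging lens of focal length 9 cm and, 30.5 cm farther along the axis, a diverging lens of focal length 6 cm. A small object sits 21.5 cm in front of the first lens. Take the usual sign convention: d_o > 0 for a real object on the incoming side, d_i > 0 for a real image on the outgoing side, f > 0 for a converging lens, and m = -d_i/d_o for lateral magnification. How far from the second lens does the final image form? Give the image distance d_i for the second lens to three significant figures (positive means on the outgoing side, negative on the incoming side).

-5.16 cm

First lens: d_i1 = 1/(1/(-9) - 1/21.5) = -6.344 cm.
The intermediate image is virtual, 6.344 cm to the left of lens 1, so d_o2 = L - d_i1 = 30.5 - (-6.344) = 36.844 cm.
Second lens: d_i2 = 1/(1/(-6) - 1/(36.844)) = -5.160 cm.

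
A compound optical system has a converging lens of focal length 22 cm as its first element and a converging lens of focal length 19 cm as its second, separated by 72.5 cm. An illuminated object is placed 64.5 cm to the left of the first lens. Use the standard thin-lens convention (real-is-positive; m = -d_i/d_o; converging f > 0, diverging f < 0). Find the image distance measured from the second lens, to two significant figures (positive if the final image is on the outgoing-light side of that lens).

37 cm

Lens 1: 1/d_i1 = 1/f_1 - 1/d_o1 = 1/22 - 1/64.5 = 0.02995 cm^-1, so d_i1 = 33.388 cm.
The intermediate image is 33.388 cm to the right of lens 1, so d_o2 = L - d_i1 = 72.5 - 33.388 = 39.112 cm.
Lens 2: 1/d_i2 = 1/f_2 - 1/d_o2 = 1/19 - 1/(39.112) = 0.02706 cm^-1, so d_i2 = 36.950 cm.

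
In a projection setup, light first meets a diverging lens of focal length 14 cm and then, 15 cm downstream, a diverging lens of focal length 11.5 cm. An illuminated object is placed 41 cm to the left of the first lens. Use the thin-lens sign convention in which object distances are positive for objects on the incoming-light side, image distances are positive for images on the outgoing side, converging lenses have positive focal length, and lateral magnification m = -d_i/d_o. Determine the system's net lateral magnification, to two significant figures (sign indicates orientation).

First lens: d_i1 = 1/(1/(-14) - 1/41) = -10.436 cm.
m_1 = -(-10.436)/41 = 0.2545.
The intermediate image is virtual, 10.436 cm to the left of lens 1, so d_o2 = L - d_i1 = 15 - (-10.436) = 25.436 cm.
Second lens: d_i2 = 1/(1/(-11.5) - 1/(25.436)) = -7.920 cm.
m_2 = -(-7.920)/(25.436) = 0.3113.
Total m = m_1 x m_2 = (0.2545)(0.3113) = 0.0793.

0.079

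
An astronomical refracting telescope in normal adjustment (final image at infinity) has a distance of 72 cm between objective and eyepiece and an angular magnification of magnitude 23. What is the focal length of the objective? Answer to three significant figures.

69.0 cm

In normal adjustment the tube length equals f_obj + f_eye and |M| = f_obj/f_eye.
So f_obj = 23 f_eye and 23 f_eye + f_eye = 72 cm, giving f_eye = 72/24 = 3.000 cm and f_obj = 69.000 cm.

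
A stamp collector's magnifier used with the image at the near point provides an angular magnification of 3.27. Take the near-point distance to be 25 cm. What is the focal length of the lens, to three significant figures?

For the image at the near point, M = 1 + D/f.
f = D/(M - 1) = 25/(3.27 - 1) = 11.013 cm.

11.0 cm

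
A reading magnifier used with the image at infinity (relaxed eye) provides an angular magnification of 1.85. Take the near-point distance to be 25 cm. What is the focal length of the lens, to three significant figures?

For the image at infinity, M = D/f.
f = D/M = 25/1.85 = 13.514 cm.

13.5 cm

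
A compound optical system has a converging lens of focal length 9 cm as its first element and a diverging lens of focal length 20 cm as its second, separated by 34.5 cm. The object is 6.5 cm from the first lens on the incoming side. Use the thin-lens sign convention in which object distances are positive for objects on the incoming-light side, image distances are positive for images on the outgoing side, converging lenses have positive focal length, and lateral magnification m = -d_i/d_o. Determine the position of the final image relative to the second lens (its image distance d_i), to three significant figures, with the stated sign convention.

Lens 1: 1/d_i1 = 1/f_1 - 1/d_o1 = 1/9 - 1/6.5 = -0.04274 cm^-1, so d_i1 = -23.400 cm.
With d_i1 < 0 the first image is virtual and lies on the object side; the object distance for lens 2 is d_o2 = 34.5 - (-23.400) = 57.900 cm.
Lens 2: 1/d_i2 = 1/f_2 - 1/d_o2 = 1/(-20) - 1/(57.900) = -0.06727 cm^-1, so d_i2 = -14.865 cm.

-14.9 cm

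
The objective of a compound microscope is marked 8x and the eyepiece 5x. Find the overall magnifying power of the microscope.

40

The overall magnification of a compound microscope is the product of the objective and eyepiece magnifications:
M = M_obj x M_eye = 8 x 5 = 40.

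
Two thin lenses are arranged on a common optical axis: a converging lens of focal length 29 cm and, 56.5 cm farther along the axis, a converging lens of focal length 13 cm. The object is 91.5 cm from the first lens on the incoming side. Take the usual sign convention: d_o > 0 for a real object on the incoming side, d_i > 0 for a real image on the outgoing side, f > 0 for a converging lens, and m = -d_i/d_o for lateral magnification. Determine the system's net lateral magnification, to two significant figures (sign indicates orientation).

Lens 1: 1/d_i1 = 1/f_1 - 1/d_o1 = 1/29 - 1/91.5 = 0.02355 cm^-1, so d_i1 = 42.456 cm.
m_1 = -(42.456)/91.5 = -0.4640.
That image sits 14.044 cm in front of the second lens, so d_o2 = 14.044 cm.
Lens 2: 1/d_i2 = 1/f_2 - 1/d_o2 = 1/13 - 1/(14.044) = 0.00572 cm^-1, so d_i2 = 174.877 cm.
m_2 = -(174.877)/(14.044) = -12.4521.
The system's lateral magnification is m_1 m_2 = (-0.4640)(-12.4521) = 5.7778.

5.8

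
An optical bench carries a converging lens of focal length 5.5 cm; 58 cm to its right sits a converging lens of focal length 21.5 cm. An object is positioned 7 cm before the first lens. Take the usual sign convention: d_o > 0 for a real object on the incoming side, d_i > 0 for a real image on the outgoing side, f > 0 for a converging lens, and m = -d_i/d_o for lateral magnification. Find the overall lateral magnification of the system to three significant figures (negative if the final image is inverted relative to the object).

First lens: d_i1 = 1/(1/5.5 - 1/7) = 25.667 cm.
m_1 = -(25.667)/7 = -3.6667.
Object distance for lens 2: d_o2 = 58 - 25.667 = 32.333 cm.
Second lens: d_i2 = 1/(1/21.5 - 1/(32.333)) = 64.169 cm.
m_2 = -(64.169)/(32.333) = -1.9846.
Total m = m_1 x m_2 = (-3.6667)(-1.9846) = 7.2769.

7.28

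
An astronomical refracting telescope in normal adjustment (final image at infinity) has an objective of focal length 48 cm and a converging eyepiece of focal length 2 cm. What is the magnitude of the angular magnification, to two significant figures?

24

|M| = f_obj/|f_eye| = 48/2 = 24.000.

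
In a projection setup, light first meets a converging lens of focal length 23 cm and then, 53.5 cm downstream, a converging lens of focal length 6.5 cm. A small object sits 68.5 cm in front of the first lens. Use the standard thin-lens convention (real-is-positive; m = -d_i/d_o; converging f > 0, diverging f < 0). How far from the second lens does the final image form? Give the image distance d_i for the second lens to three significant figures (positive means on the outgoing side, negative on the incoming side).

First lens: d_i1 = 1/(1/23 - 1/68.5) = 34.626 cm.
Object distance for lens 2: d_o2 = 53.5 - 34.626 = 18.874 cm.
Second lens: d_i2 = 1/(1/6.5 - 1/(18.874)) = 9.915 cm.

9.91 cm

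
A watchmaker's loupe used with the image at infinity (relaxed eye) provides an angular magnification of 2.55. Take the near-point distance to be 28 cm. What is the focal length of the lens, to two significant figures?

11 cm

For the image at infinity, M = D/f.
f = D/M = 28/2.55 = 10.980 cm.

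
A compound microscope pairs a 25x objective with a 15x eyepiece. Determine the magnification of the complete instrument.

The overall magnification of a compound microscope is the product of the objective and eyepiece magnifications:
M = M_obj x M_eye = 25 x 15 = 375.

375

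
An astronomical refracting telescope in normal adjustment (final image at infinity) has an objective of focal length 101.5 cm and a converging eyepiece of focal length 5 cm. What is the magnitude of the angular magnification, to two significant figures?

|M| = f_obj/|f_eye| = 101.5/5 = 20.300.

20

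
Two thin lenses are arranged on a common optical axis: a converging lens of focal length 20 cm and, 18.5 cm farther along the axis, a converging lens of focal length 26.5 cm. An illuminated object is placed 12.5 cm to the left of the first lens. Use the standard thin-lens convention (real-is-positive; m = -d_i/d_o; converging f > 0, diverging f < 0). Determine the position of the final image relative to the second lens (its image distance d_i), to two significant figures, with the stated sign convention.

54 cm

First lens: d_i1 = 1/(1/20 - 1/12.5) = -33.333 cm.
The intermediate image is virtual, 33.333 cm to the left of lens 1, so d_o2 = L - d_i1 = 18.5 - (-33.333) = 51.833 cm.
Second lens: d_i2 = 1/(1/26.5 - 1/(51.833)) = 54.220 cm.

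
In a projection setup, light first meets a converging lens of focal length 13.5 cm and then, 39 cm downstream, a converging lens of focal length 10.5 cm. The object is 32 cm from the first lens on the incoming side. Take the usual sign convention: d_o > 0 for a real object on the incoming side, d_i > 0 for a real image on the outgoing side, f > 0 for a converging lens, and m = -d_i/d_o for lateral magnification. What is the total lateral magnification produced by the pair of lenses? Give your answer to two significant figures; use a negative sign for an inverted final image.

1.5

Lens 1: 1/d_i1 = 1/f_1 - 1/d_o1 = 1/13.5 - 1/32 = 0.04282 cm^-1, so d_i1 = 23.351 cm.
m_1 = -(23.351)/32 = -0.7297.
The intermediate image is 23.351 cm to the right of lens 1, so d_o2 = L - d_i1 = 39 - 23.351 = 15.649 cm.
Lens 2: 1/d_i2 = 1/f_2 - 1/d_o2 = 1/10.5 - 1/(15.649) = 0.03133 cm^-1, so d_i2 = 31.913 cm.
m_2 = -(31.913)/(15.649) = -2.0394.
The system's lateral magnification is m_1 m_2 = (-0.7297)(-2.0394) = 1.4882.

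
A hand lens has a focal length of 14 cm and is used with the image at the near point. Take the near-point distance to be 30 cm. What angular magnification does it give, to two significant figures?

3.1

M = 1 + D/f = 1 + 30/14 = 3.143.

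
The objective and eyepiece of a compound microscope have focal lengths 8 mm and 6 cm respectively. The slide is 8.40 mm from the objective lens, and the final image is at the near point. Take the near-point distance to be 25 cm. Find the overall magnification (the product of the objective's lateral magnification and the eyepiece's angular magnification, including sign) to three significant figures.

-103

Convert to cm: f_obj = 8 mm = 0.8 cm; d_o = 8.40 mm = 0.84 cm.
Objective: 1/d_i = 1/f_obj - 1/d_o = 1/0.8 - 1/0.84 = 0.05952 cm^-1, so d_i = 16.800 cm.
m_obj = -d_i/d_o = -16.800/0.84 = -20.000.
Eyepiece angular magnification (image at near point): M_eye = 1 + D/f_e = 1 + 25/6 = 5.167.
Overall M = m_obj x M_eye = (-20.000)(5.167) = -103.33.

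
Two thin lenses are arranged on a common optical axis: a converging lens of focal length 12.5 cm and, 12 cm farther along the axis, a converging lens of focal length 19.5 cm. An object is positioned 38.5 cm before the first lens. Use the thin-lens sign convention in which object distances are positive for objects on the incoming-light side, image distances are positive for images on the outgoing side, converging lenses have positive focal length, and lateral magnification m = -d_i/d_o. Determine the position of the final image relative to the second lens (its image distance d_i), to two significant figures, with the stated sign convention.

Applying the thin-lens equation to the first lens, 1/12.5 = 1/38.5 + 1/d_i1, which gives d_i1 = 18.510 cm.
Since 18.510 cm > 12 cm, the first image lies past the second lens and serves as a virtual object: d_o2 = L - d_i1 = -6.510 cm.
Applying the thin-lens equation again with f_2 = 19.5 cm and d_o2 = -6.510 cm gives d_i2 = 4.880 cm.

4.9 cm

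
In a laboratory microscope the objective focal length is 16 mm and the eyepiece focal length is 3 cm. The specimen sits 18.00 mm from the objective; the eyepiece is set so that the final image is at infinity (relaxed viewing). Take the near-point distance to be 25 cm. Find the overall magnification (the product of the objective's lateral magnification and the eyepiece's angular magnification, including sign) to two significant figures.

Convert to cm: f_obj = 16 mm = 1.6 cm; d_o = 18.00 mm = 1.80 cm.
Objective: 1/d_i = 1/f_obj - 1/d_o = 1/1.6 - 1/1.80 = 0.06944 cm^-1, so d_i = 14.400 cm.
m_obj = -d_i/d_o = -14.400/1.80 = -8.000.
Eyepiece angular magnification (image at infinity): M_eye = D/f_e = 25/3 = 8.333.
Overall M = m_obj x M_eye = (-8.000)(8.333) = -66.67.

-67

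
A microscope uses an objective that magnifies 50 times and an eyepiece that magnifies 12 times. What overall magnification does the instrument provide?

The overall magnification of a compound microscope is the product of the objective and eyepiece magnifications:
M = M_obj x M_eye = 50 x 12 = 600.

600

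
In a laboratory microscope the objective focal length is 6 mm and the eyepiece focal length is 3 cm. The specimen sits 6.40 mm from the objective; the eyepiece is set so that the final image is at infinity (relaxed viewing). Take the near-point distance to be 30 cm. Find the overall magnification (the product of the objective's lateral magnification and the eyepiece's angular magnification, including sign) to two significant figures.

-150

Convert to cm: f_obj = 6 mm = 0.6 cm; d_o = 6.40 mm = 0.64 cm.
Objective: 1/d_i = 1/f_obj - 1/d_o = 1/0.6 - 1/0.64 = 0.10417 cm^-1, so d_i = 9.600 cm.
m_obj = -d_i/d_o = -9.600/0.64 = -15.000.
Eyepiece angular magnification (image at infinity): M_eye = D/f_e = 30/3 = 10.000.
Overall M = m_obj x M_eye = (-15.000)(10.000) = -150.00.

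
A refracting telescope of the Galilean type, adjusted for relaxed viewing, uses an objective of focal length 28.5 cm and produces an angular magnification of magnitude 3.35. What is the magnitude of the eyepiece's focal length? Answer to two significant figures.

|M| = f_obj/|f_eye|, so |f_eye| = f_obj/|M| = 28.5/3.35 = 8.507 cm.
(The eyepiece is diverging, so its signed focal length is -8.507 cm.)

8.5 cm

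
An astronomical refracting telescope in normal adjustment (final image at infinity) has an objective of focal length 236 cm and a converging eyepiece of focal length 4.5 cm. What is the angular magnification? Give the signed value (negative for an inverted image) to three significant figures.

-52.4

M = -f_obj/f_eye = -236/(4.5) = -52.444.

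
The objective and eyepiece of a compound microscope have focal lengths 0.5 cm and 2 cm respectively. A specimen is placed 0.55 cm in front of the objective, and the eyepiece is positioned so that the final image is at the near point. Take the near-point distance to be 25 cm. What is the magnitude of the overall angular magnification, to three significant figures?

135

Objective: 1/d_i = 1/f_obj - 1/d_o = 1/0.5 - 1/0.55 = 0.18182 cm^-1, so d_i = 5.500 cm.
m_obj = -d_i/d_o = -5.500/0.55 = -10.000.
Eyepiece angular magnification (image at near point): M_eye = 1 + D/f_e = 1 + 25/2 = 13.500.
Overall M = m_obj x M_eye = (-10.000)(13.500) = -135.00.
|M| = 135.00.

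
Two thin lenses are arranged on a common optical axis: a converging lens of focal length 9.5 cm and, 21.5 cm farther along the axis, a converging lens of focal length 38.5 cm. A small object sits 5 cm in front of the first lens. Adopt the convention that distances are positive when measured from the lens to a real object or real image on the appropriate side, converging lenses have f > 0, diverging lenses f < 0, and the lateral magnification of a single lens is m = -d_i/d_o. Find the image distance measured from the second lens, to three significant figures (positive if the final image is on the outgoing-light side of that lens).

-192 cm

Lens 1: 1/d_i1 = 1/f_1 - 1/d_o1 = 1/9.5 - 1/5 = -0.09474 cm^-1, so d_i1 = -10.556 cm.
The intermediate image is virtual, 10.556 cm to the left of lens 1, so d_o2 = L - d_i1 = 21.5 - (-10.556) = 32.056 cm.
Lens 2: 1/d_i2 = 1/f_2 - 1/d_o2 = 1/38.5 - 1/(32.056) = -0.00522 cm^-1, so d_i2 = -191.504 cm.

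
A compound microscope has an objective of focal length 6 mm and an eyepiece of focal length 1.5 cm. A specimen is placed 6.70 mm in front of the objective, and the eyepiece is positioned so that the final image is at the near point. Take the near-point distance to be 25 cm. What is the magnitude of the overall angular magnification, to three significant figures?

Convert to cm: f_obj = 6 mm = 0.6 cm; d_o = 6.70 mm = 0.67 cm.
Objective: 1/d_i = 1/f_obj - 1/d_o = 1/0.6 - 1/0.67 = 0.17413 cm^-1, so d_i = 5.743 cm.
m_obj = -d_i/d_o = -5.743/0.67 = -8.571.
Eyepiece angular magnification (image at near point): M_eye = 1 + D/f_e = 1 + 25/1.5 = 17.667.
Overall M = m_obj x M_eye = (-8.571)(17.667) = -151.43.
|M| = 151.43.

151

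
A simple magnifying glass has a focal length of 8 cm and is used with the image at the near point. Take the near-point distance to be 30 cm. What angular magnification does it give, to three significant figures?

4.75

M = 1 + D/f = 1 + 30/8 = 4.750.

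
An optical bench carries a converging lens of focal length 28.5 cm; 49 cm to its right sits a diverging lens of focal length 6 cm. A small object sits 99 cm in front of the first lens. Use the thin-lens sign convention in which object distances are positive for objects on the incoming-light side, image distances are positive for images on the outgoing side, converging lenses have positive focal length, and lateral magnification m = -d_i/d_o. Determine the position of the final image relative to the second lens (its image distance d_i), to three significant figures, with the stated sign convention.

-3.60 cm

Applying the thin-lens equation to the first lens, 1/28.5 = 1/99 + 1/d_i1, which gives d_i1 = 40.021 cm.
That image sits 8.979 cm in front of the second lens, so d_o2 = 8.979 cm.
Applying the thin-lens equation again with f_2 = -6 cm and d_o2 = 8.979 cm gives d_i2 = -3.597 cm.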